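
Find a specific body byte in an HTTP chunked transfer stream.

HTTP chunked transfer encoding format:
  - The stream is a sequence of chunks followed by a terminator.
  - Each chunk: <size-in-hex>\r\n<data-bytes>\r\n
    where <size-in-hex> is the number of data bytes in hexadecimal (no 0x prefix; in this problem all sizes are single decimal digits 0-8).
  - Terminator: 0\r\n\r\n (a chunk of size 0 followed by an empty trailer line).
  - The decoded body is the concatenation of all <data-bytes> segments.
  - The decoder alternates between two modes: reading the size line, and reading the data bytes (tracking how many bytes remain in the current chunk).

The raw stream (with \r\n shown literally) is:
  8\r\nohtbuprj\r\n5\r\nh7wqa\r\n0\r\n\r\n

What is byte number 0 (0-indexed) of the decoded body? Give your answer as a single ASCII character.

Answer: o

Derivation:
Chunk 1: stream[0..1]='8' size=0x8=8, data at stream[3..11]='ohtbuprj' -> body[0..8], body so far='ohtbuprj'
Chunk 2: stream[13..14]='5' size=0x5=5, data at stream[16..21]='h7wqa' -> body[8..13], body so far='ohtbuprjh7wqa'
Chunk 3: stream[23..24]='0' size=0 (terminator). Final body='ohtbuprjh7wqa' (13 bytes)
Body byte 0 = 'o'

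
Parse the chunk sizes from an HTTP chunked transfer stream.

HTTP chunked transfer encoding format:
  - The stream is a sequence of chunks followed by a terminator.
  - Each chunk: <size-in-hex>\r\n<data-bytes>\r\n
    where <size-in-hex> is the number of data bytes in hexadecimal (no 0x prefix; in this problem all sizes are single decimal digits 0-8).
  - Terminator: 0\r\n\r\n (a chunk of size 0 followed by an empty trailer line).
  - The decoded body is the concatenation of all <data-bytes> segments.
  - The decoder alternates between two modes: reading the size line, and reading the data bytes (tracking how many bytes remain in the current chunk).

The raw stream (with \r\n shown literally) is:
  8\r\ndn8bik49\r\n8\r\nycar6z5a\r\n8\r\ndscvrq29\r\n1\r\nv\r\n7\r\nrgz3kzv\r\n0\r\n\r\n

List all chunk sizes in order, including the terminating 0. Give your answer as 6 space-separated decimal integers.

Answer: 8 8 8 1 7 0

Derivation:
Chunk 1: stream[0..1]='8' size=0x8=8, data at stream[3..11]='dn8bik49' -> body[0..8], body so far='dn8bik49'
Chunk 2: stream[13..14]='8' size=0x8=8, data at stream[16..24]='ycar6z5a' -> body[8..16], body so far='dn8bik49ycar6z5a'
Chunk 3: stream[26..27]='8' size=0x8=8, data at stream[29..37]='dscvrq29' -> body[16..24], body so far='dn8bik49ycar6z5adscvrq29'
Chunk 4: stream[39..40]='1' size=0x1=1, data at stream[42..43]='v' -> body[24..25], body so far='dn8bik49ycar6z5adscvrq29v'
Chunk 5: stream[45..46]='7' size=0x7=7, data at stream[48..55]='rgz3kzv' -> body[25..32], body so far='dn8bik49ycar6z5adscvrq29vrgz3kzv'
Chunk 6: stream[57..58]='0' size=0 (terminator). Final body='dn8bik49ycar6z5adscvrq29vrgz3kzv' (32 bytes)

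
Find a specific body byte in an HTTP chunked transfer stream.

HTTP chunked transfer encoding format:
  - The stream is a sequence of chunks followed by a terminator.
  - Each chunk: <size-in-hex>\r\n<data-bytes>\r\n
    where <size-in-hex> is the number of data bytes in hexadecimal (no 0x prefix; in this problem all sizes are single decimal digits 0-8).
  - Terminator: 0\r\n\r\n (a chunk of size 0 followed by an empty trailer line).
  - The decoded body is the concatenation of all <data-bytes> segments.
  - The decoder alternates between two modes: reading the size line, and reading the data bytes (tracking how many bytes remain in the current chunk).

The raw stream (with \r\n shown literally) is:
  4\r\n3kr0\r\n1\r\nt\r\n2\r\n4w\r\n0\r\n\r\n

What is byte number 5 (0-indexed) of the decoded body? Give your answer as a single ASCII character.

Chunk 1: stream[0..1]='4' size=0x4=4, data at stream[3..7]='3kr0' -> body[0..4], body so far='3kr0'
Chunk 2: stream[9..10]='1' size=0x1=1, data at stream[12..13]='t' -> body[4..5], body so far='3kr0t'
Chunk 3: stream[15..16]='2' size=0x2=2, data at stream[18..20]='4w' -> body[5..7], body so far='3kr0t4w'
Chunk 4: stream[22..23]='0' size=0 (terminator). Final body='3kr0t4w' (7 bytes)
Body byte 5 = '4'

Answer: 4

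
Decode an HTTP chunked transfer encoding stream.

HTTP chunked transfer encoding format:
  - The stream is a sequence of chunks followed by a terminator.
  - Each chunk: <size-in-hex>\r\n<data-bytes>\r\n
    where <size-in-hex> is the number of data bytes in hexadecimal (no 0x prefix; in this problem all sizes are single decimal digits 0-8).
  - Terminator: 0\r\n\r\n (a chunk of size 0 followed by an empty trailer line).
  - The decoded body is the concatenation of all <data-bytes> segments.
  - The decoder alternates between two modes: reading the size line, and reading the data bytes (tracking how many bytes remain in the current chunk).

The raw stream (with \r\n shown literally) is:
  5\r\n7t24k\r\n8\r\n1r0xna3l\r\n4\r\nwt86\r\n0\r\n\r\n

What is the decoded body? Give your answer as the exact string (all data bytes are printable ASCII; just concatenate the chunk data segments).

Chunk 1: stream[0..1]='5' size=0x5=5, data at stream[3..8]='7t24k' -> body[0..5], body so far='7t24k'
Chunk 2: stream[10..11]='8' size=0x8=8, data at stream[13..21]='1r0xna3l' -> body[5..13], body so far='7t24k1r0xna3l'
Chunk 3: stream[23..24]='4' size=0x4=4, data at stream[26..30]='wt86' -> body[13..17], body so far='7t24k1r0xna3lwt86'
Chunk 4: stream[32..33]='0' size=0 (terminator). Final body='7t24k1r0xna3lwt86' (17 bytes)

Answer: 7t24k1r0xna3lwt86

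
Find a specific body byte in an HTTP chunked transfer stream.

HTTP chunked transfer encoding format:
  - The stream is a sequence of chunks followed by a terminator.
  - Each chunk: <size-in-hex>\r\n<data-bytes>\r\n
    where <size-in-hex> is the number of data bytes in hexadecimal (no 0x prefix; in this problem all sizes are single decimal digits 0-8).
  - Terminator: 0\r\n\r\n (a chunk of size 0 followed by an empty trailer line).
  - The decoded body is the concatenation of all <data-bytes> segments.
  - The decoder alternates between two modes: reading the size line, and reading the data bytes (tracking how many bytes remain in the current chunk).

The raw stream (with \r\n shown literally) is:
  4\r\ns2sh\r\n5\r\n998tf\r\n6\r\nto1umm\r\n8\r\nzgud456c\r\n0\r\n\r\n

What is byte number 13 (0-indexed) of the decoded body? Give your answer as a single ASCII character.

Answer: m

Derivation:
Chunk 1: stream[0..1]='4' size=0x4=4, data at stream[3..7]='s2sh' -> body[0..4], body so far='s2sh'
Chunk 2: stream[9..10]='5' size=0x5=5, data at stream[12..17]='998tf' -> body[4..9], body so far='s2sh998tf'
Chunk 3: stream[19..20]='6' size=0x6=6, data at stream[22..28]='to1umm' -> body[9..15], body so far='s2sh998tfto1umm'
Chunk 4: stream[30..31]='8' size=0x8=8, data at stream[33..41]='zgud456c' -> body[15..23], body so far='s2sh998tfto1ummzgud456c'
Chunk 5: stream[43..44]='0' size=0 (terminator). Final body='s2sh998tfto1ummzgud456c' (23 bytes)
Body byte 13 = 'm'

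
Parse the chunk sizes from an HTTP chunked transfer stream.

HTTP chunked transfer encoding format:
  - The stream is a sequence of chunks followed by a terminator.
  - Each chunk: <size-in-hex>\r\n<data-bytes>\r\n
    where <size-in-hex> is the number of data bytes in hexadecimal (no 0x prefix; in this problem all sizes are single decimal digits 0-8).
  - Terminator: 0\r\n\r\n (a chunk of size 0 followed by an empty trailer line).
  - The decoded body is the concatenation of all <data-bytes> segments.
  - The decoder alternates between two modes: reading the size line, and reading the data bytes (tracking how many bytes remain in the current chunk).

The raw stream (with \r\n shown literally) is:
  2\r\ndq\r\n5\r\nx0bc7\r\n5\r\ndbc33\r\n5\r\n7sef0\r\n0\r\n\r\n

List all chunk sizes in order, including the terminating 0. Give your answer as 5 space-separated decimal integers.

Answer: 2 5 5 5 0

Derivation:
Chunk 1: stream[0..1]='2' size=0x2=2, data at stream[3..5]='dq' -> body[0..2], body so far='dq'
Chunk 2: stream[7..8]='5' size=0x5=5, data at stream[10..15]='x0bc7' -> body[2..7], body so far='dqx0bc7'
Chunk 3: stream[17..18]='5' size=0x5=5, data at stream[20..25]='dbc33' -> body[7..12], body so far='dqx0bc7dbc33'
Chunk 4: stream[27..28]='5' size=0x5=5, data at stream[30..35]='7sef0' -> body[12..17], body so far='dqx0bc7dbc337sef0'
Chunk 5: stream[37..38]='0' size=0 (terminator). Final body='dqx0bc7dbc337sef0' (17 bytes)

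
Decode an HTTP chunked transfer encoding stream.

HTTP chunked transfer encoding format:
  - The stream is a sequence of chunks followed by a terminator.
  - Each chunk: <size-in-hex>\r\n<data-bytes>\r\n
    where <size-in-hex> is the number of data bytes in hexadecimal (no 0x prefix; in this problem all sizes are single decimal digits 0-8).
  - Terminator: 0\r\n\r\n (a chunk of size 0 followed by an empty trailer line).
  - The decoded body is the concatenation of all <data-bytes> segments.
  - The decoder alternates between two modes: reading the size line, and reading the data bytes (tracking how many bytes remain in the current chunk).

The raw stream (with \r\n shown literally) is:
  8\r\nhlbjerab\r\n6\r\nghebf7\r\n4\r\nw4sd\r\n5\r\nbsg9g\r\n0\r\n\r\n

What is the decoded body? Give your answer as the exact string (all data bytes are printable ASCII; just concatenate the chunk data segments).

Answer: hlbjerabghebf7w4sdbsg9g

Derivation:
Chunk 1: stream[0..1]='8' size=0x8=8, data at stream[3..11]='hlbjerab' -> body[0..8], body so far='hlbjerab'
Chunk 2: stream[13..14]='6' size=0x6=6, data at stream[16..22]='ghebf7' -> body[8..14], body so far='hlbjerabghebf7'
Chunk 3: stream[24..25]='4' size=0x4=4, data at stream[27..31]='w4sd' -> body[14..18], body so far='hlbjerabghebf7w4sd'
Chunk 4: stream[33..34]='5' size=0x5=5, data at stream[36..41]='bsg9g' -> body[18..23], body so far='hlbjerabghebf7w4sdbsg9g'
Chunk 5: stream[43..44]='0' size=0 (terminator). Final body='hlbjerabghebf7w4sdbsg9g' (23 bytes)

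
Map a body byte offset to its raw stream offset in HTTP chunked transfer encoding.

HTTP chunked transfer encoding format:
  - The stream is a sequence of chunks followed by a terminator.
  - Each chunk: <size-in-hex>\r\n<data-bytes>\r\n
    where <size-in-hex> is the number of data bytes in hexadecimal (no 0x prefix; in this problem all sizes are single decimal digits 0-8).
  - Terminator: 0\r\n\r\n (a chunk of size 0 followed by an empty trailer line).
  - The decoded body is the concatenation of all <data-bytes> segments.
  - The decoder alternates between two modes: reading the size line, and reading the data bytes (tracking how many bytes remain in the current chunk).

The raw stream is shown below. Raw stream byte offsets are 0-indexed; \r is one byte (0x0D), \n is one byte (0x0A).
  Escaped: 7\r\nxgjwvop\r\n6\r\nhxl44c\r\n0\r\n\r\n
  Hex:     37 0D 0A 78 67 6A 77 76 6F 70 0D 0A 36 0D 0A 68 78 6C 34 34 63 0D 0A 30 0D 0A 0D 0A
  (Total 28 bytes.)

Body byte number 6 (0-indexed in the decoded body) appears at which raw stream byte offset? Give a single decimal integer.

Chunk 1: stream[0..1]='7' size=0x7=7, data at stream[3..10]='xgjwvop' -> body[0..7], body so far='xgjwvop'
Chunk 2: stream[12..13]='6' size=0x6=6, data at stream[15..21]='hxl44c' -> body[7..13], body so far='xgjwvophxl44c'
Chunk 3: stream[23..24]='0' size=0 (terminator). Final body='xgjwvophxl44c' (13 bytes)
Body byte 6 at stream offset 9

Answer: 9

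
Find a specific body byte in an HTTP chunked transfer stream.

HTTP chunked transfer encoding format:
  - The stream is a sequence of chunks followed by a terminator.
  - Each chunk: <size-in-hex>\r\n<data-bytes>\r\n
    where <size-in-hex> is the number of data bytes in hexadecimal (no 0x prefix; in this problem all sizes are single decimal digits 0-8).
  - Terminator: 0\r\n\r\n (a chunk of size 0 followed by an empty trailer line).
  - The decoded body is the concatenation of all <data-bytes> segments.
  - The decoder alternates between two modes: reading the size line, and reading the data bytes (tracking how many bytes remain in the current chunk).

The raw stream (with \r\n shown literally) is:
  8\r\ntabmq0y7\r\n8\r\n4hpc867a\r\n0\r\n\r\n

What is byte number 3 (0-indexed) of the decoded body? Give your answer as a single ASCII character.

Chunk 1: stream[0..1]='8' size=0x8=8, data at stream[3..11]='tabmq0y7' -> body[0..8], body so far='tabmq0y7'
Chunk 2: stream[13..14]='8' size=0x8=8, data at stream[16..24]='4hpc867a' -> body[8..16], body so far='tabmq0y74hpc867a'
Chunk 3: stream[26..27]='0' size=0 (terminator). Final body='tabmq0y74hpc867a' (16 bytes)
Body byte 3 = 'm'

Answer: m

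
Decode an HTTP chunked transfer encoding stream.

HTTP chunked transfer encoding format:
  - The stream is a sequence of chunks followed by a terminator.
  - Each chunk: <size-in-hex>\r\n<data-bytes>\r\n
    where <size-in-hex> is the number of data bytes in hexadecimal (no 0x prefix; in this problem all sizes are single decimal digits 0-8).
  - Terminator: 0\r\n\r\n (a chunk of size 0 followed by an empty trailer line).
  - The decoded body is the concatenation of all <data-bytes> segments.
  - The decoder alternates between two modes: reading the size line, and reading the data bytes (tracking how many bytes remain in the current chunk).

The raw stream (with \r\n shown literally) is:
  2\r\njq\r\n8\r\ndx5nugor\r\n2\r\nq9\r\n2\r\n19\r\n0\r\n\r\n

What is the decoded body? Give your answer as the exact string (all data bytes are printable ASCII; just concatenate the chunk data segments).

Chunk 1: stream[0..1]='2' size=0x2=2, data at stream[3..5]='jq' -> body[0..2], body so far='jq'
Chunk 2: stream[7..8]='8' size=0x8=8, data at stream[10..18]='dx5nugor' -> body[2..10], body so far='jqdx5nugor'
Chunk 3: stream[20..21]='2' size=0x2=2, data at stream[23..25]='q9' -> body[10..12], body so far='jqdx5nugorq9'
Chunk 4: stream[27..28]='2' size=0x2=2, data at stream[30..32]='19' -> body[12..14], body so far='jqdx5nugorq919'
Chunk 5: stream[34..35]='0' size=0 (terminator). Final body='jqdx5nugorq919' (14 bytes)

Answer: jqdx5nugorq919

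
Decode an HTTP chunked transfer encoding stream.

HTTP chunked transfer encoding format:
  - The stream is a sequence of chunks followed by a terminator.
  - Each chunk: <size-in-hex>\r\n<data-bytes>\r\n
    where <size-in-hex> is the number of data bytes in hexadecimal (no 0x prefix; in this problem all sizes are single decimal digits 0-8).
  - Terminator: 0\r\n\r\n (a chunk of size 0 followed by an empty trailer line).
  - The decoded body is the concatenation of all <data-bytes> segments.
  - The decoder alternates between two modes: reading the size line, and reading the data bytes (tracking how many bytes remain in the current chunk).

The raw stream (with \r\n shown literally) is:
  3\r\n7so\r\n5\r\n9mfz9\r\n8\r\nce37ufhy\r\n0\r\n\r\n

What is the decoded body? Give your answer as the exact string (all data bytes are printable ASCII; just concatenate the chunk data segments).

Answer: 7so9mfz9ce37ufhy

Derivation:
Chunk 1: stream[0..1]='3' size=0x3=3, data at stream[3..6]='7so' -> body[0..3], body so far='7so'
Chunk 2: stream[8..9]='5' size=0x5=5, data at stream[11..16]='9mfz9' -> body[3..8], body so far='7so9mfz9'
Chunk 3: stream[18..19]='8' size=0x8=8, data at stream[21..29]='ce37ufhy' -> body[8..16], body so far='7so9mfz9ce37ufhy'
Chunk 4: stream[31..32]='0' size=0 (terminator). Final body='7so9mfz9ce37ufhy' (16 bytes)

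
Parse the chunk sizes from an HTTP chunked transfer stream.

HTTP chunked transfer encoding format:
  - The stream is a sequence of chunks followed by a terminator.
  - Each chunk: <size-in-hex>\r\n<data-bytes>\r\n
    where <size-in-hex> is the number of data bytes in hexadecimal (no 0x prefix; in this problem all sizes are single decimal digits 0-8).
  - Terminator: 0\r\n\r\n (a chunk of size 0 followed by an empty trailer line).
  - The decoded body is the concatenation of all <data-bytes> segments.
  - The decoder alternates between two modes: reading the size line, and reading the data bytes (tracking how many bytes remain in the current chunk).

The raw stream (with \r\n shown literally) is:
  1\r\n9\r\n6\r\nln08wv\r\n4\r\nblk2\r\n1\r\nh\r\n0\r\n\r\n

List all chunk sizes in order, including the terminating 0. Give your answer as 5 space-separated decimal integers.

Answer: 1 6 4 1 0

Derivation:
Chunk 1: stream[0..1]='1' size=0x1=1, data at stream[3..4]='9' -> body[0..1], body so far='9'
Chunk 2: stream[6..7]='6' size=0x6=6, data at stream[9..15]='ln08wv' -> body[1..7], body so far='9ln08wv'
Chunk 3: stream[17..18]='4' size=0x4=4, data at stream[20..24]='blk2' -> body[7..11], body so far='9ln08wvblk2'
Chunk 4: stream[26..27]='1' size=0x1=1, data at stream[29..30]='h' -> body[11..12], body so far='9ln08wvblk2h'
Chunk 5: stream[32..33]='0' size=0 (terminator). Final body='9ln08wvblk2h' (12 bytes)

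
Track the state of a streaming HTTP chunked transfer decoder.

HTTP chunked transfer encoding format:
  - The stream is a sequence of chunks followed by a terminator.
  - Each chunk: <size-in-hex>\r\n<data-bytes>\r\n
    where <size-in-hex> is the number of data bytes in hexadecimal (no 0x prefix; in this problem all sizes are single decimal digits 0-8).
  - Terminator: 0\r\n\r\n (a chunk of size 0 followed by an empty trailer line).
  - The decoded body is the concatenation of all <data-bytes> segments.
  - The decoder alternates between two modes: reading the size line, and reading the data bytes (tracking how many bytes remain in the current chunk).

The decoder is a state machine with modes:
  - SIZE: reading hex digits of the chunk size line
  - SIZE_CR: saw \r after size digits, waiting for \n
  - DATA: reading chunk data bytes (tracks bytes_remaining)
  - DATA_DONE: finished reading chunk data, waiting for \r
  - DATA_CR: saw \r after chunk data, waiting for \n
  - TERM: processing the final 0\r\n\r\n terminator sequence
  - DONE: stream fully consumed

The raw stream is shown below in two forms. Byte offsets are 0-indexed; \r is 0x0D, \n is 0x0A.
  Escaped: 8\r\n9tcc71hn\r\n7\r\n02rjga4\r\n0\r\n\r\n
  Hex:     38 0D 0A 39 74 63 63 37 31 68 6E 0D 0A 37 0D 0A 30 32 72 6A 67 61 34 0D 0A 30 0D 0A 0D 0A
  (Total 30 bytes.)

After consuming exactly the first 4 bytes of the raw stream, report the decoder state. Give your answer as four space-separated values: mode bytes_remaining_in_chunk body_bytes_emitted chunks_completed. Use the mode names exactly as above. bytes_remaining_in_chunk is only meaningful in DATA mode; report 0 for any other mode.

Answer: DATA 7 1 0

Derivation:
Byte 0 = '8': mode=SIZE remaining=0 emitted=0 chunks_done=0
Byte 1 = 0x0D: mode=SIZE_CR remaining=0 emitted=0 chunks_done=0
Byte 2 = 0x0A: mode=DATA remaining=8 emitted=0 chunks_done=0
Byte 3 = '9': mode=DATA remaining=7 emitted=1 chunks_done=0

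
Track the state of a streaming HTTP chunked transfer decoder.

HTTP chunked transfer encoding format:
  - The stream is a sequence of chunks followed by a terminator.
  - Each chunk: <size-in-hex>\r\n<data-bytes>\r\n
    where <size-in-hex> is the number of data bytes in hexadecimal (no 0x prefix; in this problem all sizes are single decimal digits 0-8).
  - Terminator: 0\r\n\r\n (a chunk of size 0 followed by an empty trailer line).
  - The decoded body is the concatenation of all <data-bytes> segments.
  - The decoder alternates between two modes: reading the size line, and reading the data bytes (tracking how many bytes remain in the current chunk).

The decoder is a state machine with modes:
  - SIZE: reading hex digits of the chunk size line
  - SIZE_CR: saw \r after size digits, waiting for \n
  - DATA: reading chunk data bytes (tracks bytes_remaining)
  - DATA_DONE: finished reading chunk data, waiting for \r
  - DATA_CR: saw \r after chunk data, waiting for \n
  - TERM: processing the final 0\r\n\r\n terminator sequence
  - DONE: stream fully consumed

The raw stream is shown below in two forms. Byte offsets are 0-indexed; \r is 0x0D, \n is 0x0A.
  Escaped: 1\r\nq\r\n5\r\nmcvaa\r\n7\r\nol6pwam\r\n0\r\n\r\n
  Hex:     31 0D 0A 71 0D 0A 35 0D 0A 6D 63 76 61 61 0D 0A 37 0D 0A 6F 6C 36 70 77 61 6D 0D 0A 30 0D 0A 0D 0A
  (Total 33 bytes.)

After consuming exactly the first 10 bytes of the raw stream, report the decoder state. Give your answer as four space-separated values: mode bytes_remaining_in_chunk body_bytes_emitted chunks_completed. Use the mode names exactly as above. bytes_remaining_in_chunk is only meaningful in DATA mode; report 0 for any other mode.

Answer: DATA 4 2 1

Derivation:
Byte 0 = '1': mode=SIZE remaining=0 emitted=0 chunks_done=0
Byte 1 = 0x0D: mode=SIZE_CR remaining=0 emitted=0 chunks_done=0
Byte 2 = 0x0A: mode=DATA remaining=1 emitted=0 chunks_done=0
Byte 3 = 'q': mode=DATA_DONE remaining=0 emitted=1 chunks_done=0
Byte 4 = 0x0D: mode=DATA_CR remaining=0 emitted=1 chunks_done=0
Byte 5 = 0x0A: mode=SIZE remaining=0 emitted=1 chunks_done=1
Byte 6 = '5': mode=SIZE remaining=0 emitted=1 chunks_done=1
Byte 7 = 0x0D: mode=SIZE_CR remaining=0 emitted=1 chunks_done=1
Byte 8 = 0x0A: mode=DATA remaining=5 emitted=1 chunks_done=1
Byte 9 = 'm': mode=DATA remaining=4 emitted=2 chunks_done=1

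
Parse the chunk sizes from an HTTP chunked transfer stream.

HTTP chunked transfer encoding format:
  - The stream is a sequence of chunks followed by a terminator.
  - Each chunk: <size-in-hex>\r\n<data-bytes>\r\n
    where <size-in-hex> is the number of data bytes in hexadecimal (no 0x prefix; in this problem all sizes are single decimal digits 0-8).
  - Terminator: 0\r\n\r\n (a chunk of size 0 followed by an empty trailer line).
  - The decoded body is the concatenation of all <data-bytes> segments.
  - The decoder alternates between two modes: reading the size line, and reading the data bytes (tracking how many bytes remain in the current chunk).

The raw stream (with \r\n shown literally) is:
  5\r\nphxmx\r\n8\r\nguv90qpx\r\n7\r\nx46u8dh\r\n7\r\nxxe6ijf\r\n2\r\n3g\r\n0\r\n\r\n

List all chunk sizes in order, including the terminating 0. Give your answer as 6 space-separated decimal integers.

Chunk 1: stream[0..1]='5' size=0x5=5, data at stream[3..8]='phxmx' -> body[0..5], body so far='phxmx'
Chunk 2: stream[10..11]='8' size=0x8=8, data at stream[13..21]='guv90qpx' -> body[5..13], body so far='phxmxguv90qpx'
Chunk 3: stream[23..24]='7' size=0x7=7, data at stream[26..33]='x46u8dh' -> body[13..20], body so far='phxmxguv90qpxx46u8dh'
Chunk 4: stream[35..36]='7' size=0x7=7, data at stream[38..45]='xxe6ijf' -> body[20..27], body so far='phxmxguv90qpxx46u8dhxxe6ijf'
Chunk 5: stream[47..48]='2' size=0x2=2, data at stream[50..52]='3g' -> body[27..29], body so far='phxmxguv90qpxx46u8dhxxe6ijf3g'
Chunk 6: stream[54..55]='0' size=0 (terminator). Final body='phxmxguv90qpxx46u8dhxxe6ijf3g' (29 bytes)

Answer: 5 8 7 7 2 0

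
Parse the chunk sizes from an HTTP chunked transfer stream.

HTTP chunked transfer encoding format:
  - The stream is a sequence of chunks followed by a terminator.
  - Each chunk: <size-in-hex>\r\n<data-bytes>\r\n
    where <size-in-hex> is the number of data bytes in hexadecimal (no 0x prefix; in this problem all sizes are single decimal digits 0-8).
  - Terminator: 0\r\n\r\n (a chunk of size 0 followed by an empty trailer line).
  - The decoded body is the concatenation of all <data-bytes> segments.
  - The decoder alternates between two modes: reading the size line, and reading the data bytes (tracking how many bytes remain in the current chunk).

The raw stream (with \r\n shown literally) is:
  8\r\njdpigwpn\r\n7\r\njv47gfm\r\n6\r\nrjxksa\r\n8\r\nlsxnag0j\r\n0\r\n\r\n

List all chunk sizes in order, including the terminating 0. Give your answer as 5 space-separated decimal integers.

Chunk 1: stream[0..1]='8' size=0x8=8, data at stream[3..11]='jdpigwpn' -> body[0..8], body so far='jdpigwpn'
Chunk 2: stream[13..14]='7' size=0x7=7, data at stream[16..23]='jv47gfm' -> body[8..15], body so far='jdpigwpnjv47gfm'
Chunk 3: stream[25..26]='6' size=0x6=6, data at stream[28..34]='rjxksa' -> body[15..21], body so far='jdpigwpnjv47gfmrjxksa'
Chunk 4: stream[36..37]='8' size=0x8=8, data at stream[39..47]='lsxnag0j' -> body[21..29], body so far='jdpigwpnjv47gfmrjxksalsxnag0j'
Chunk 5: stream[49..50]='0' size=0 (terminator). Final body='jdpigwpnjv47gfmrjxksalsxnag0j' (29 bytes)

Answer: 8 7 6 8 0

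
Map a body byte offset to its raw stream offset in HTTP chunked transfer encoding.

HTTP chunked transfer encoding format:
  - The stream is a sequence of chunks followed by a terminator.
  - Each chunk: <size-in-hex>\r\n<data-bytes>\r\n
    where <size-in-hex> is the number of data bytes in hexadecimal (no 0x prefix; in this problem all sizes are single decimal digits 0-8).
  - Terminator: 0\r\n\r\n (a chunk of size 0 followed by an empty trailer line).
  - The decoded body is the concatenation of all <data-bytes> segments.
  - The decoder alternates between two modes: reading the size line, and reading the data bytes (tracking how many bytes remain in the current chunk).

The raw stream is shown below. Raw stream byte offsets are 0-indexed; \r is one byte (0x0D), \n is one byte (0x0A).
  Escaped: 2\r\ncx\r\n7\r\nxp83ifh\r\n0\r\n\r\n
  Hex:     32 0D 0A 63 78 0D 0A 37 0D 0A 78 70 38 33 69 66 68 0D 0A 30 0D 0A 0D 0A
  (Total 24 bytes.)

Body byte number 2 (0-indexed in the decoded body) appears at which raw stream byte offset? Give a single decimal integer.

Answer: 10

Derivation:
Chunk 1: stream[0..1]='2' size=0x2=2, data at stream[3..5]='cx' -> body[0..2], body so far='cx'
Chunk 2: stream[7..8]='7' size=0x7=7, data at stream[10..17]='xp83ifh' -> body[2..9], body so far='cxxp83ifh'
Chunk 3: stream[19..20]='0' size=0 (terminator). Final body='cxxp83ifh' (9 bytes)
Body byte 2 at stream offset 10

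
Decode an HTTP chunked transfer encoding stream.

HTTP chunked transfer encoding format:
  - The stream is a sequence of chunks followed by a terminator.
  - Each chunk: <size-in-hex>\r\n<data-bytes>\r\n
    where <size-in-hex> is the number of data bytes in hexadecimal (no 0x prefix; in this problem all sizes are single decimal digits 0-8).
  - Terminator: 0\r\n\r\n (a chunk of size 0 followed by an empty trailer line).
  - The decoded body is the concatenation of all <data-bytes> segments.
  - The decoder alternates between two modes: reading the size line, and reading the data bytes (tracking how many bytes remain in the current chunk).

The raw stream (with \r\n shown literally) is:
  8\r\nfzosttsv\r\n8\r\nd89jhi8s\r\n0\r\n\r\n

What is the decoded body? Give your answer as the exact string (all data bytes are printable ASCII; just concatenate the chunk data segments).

Chunk 1: stream[0..1]='8' size=0x8=8, data at stream[3..11]='fzosttsv' -> body[0..8], body so far='fzosttsv'
Chunk 2: stream[13..14]='8' size=0x8=8, data at stream[16..24]='d89jhi8s' -> body[8..16], body so far='fzosttsvd89jhi8s'
Chunk 3: stream[26..27]='0' size=0 (terminator). Final body='fzosttsvd89jhi8s' (16 bytes)

Answer: fzosttsvd89jhi8s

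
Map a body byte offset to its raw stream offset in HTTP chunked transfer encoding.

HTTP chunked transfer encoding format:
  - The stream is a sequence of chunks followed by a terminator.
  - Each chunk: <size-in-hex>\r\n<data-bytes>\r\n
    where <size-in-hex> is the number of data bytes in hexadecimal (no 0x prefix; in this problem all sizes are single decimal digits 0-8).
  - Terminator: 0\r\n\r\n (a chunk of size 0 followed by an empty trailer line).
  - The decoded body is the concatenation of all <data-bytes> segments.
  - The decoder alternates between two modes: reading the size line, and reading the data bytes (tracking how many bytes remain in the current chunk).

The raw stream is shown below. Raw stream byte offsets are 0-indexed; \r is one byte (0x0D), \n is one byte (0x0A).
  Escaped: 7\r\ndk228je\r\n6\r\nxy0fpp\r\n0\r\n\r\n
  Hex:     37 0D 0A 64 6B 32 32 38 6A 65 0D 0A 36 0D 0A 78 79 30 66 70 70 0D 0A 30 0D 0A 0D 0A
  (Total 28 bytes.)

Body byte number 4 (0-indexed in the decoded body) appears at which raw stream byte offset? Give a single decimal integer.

Chunk 1: stream[0..1]='7' size=0x7=7, data at stream[3..10]='dk228je' -> body[0..7], body so far='dk228je'
Chunk 2: stream[12..13]='6' size=0x6=6, data at stream[15..21]='xy0fpp' -> body[7..13], body so far='dk228jexy0fpp'
Chunk 3: stream[23..24]='0' size=0 (terminator). Final body='dk228jexy0fpp' (13 bytes)
Body byte 4 at stream offset 7

Answer: 7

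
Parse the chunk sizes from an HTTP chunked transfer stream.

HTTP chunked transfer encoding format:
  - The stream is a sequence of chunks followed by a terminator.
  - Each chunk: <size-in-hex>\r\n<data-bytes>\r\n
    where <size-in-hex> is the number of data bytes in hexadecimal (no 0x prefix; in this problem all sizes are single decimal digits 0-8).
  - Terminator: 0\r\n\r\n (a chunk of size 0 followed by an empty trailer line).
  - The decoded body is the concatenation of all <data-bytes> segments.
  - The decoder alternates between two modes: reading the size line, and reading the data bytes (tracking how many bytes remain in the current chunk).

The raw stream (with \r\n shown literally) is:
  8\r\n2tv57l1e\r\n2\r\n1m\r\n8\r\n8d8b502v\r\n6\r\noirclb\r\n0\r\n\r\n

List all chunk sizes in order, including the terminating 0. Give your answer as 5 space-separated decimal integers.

Chunk 1: stream[0..1]='8' size=0x8=8, data at stream[3..11]='2tv57l1e' -> body[0..8], body so far='2tv57l1e'
Chunk 2: stream[13..14]='2' size=0x2=2, data at stream[16..18]='1m' -> body[8..10], body so far='2tv57l1e1m'
Chunk 3: stream[20..21]='8' size=0x8=8, data at stream[23..31]='8d8b502v' -> body[10..18], body so far='2tv57l1e1m8d8b502v'
Chunk 4: stream[33..34]='6' size=0x6=6, data at stream[36..42]='oirclb' -> body[18..24], body so far='2tv57l1e1m8d8b502voirclb'
Chunk 5: stream[44..45]='0' size=0 (terminator). Final body='2tv57l1e1m8d8b502voirclb' (24 bytes)

Answer: 8 2 8 6 0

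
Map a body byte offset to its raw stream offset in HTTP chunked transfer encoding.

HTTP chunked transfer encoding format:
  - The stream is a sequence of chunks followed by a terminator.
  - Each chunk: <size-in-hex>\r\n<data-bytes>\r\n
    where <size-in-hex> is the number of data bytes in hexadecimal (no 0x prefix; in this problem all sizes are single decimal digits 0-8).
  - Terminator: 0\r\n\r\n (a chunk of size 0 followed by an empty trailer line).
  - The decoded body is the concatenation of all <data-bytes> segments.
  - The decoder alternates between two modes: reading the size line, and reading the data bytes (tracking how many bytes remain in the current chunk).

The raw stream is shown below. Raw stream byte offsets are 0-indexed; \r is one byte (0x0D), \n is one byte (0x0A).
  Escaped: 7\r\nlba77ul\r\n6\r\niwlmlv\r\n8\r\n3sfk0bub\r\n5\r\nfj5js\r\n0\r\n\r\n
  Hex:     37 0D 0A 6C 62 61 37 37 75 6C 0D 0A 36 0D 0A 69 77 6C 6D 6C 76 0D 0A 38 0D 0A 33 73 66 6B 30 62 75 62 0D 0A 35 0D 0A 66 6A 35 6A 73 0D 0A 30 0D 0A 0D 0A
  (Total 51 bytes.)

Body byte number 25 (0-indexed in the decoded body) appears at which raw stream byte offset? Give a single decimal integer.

Chunk 1: stream[0..1]='7' size=0x7=7, data at stream[3..10]='lba77ul' -> body[0..7], body so far='lba77ul'
Chunk 2: stream[12..13]='6' size=0x6=6, data at stream[15..21]='iwlmlv' -> body[7..13], body so far='lba77uliwlmlv'
Chunk 3: stream[23..24]='8' size=0x8=8, data at stream[26..34]='3sfk0bub' -> body[13..21], body so far='lba77uliwlmlv3sfk0bub'
Chunk 4: stream[36..37]='5' size=0x5=5, data at stream[39..44]='fj5js' -> body[21..26], body so far='lba77uliwlmlv3sfk0bubfj5js'
Chunk 5: stream[46..47]='0' size=0 (terminator). Final body='lba77uliwlmlv3sfk0bubfj5js' (26 bytes)
Body byte 25 at stream offset 43

Answer: 43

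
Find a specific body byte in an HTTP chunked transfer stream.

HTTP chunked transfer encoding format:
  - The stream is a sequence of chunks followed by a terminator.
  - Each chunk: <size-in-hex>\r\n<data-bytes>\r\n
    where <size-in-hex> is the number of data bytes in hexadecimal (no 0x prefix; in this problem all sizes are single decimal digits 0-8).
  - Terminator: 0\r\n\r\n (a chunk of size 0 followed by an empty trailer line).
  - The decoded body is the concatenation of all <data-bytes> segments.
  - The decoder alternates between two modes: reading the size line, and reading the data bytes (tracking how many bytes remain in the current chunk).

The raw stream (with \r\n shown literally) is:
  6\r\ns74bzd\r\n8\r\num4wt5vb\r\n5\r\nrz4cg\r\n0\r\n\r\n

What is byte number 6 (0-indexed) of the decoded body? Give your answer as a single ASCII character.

Answer: u

Derivation:
Chunk 1: stream[0..1]='6' size=0x6=6, data at stream[3..9]='s74bzd' -> body[0..6], body so far='s74bzd'
Chunk 2: stream[11..12]='8' size=0x8=8, data at stream[14..22]='um4wt5vb' -> body[6..14], body so far='s74bzdum4wt5vb'
Chunk 3: stream[24..25]='5' size=0x5=5, data at stream[27..32]='rz4cg' -> body[14..19], body so far='s74bzdum4wt5vbrz4cg'
Chunk 4: stream[34..35]='0' size=0 (terminator). Final body='s74bzdum4wt5vbrz4cg' (19 bytes)
Body byte 6 = 'u'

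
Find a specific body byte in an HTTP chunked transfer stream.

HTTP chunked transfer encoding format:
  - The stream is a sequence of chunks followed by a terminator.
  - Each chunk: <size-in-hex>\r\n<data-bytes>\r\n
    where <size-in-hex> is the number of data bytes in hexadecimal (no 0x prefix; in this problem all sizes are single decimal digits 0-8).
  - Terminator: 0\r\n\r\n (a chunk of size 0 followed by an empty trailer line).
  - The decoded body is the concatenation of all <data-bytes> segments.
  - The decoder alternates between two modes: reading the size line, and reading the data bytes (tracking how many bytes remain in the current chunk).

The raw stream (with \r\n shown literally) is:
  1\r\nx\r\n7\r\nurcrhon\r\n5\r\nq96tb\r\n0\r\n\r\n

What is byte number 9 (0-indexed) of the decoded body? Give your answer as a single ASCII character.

Chunk 1: stream[0..1]='1' size=0x1=1, data at stream[3..4]='x' -> body[0..1], body so far='x'
Chunk 2: stream[6..7]='7' size=0x7=7, data at stream[9..16]='urcrhon' -> body[1..8], body so far='xurcrhon'
Chunk 3: stream[18..19]='5' size=0x5=5, data at stream[21..26]='q96tb' -> body[8..13], body so far='xurcrhonq96tb'
Chunk 4: stream[28..29]='0' size=0 (terminator). Final body='xurcrhonq96tb' (13 bytes)
Body byte 9 = '9'

Answer: 9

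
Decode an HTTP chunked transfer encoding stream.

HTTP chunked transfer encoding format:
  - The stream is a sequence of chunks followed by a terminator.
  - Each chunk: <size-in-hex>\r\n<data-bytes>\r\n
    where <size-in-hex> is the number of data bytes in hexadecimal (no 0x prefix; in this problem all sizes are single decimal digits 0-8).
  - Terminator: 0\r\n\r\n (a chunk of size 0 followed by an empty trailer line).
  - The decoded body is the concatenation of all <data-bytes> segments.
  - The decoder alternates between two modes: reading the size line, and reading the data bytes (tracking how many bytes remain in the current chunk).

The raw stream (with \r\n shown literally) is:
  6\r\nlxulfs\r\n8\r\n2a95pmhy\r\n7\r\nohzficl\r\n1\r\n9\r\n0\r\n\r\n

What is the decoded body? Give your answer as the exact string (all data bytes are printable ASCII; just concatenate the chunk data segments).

Chunk 1: stream[0..1]='6' size=0x6=6, data at stream[3..9]='lxulfs' -> body[0..6], body so far='lxulfs'
Chunk 2: stream[11..12]='8' size=0x8=8, data at stream[14..22]='2a95pmhy' -> body[6..14], body so far='lxulfs2a95pmhy'
Chunk 3: stream[24..25]='7' size=0x7=7, data at stream[27..34]='ohzficl' -> body[14..21], body so far='lxulfs2a95pmhyohzficl'
Chunk 4: stream[36..37]='1' size=0x1=1, data at stream[39..40]='9' -> body[21..22], body so far='lxulfs2a95pmhyohzficl9'
Chunk 5: stream[42..43]='0' size=0 (terminator). Final body='lxulfs2a95pmhyohzficl9' (22 bytes)

Answer: lxulfs2a95pmhyohzficl9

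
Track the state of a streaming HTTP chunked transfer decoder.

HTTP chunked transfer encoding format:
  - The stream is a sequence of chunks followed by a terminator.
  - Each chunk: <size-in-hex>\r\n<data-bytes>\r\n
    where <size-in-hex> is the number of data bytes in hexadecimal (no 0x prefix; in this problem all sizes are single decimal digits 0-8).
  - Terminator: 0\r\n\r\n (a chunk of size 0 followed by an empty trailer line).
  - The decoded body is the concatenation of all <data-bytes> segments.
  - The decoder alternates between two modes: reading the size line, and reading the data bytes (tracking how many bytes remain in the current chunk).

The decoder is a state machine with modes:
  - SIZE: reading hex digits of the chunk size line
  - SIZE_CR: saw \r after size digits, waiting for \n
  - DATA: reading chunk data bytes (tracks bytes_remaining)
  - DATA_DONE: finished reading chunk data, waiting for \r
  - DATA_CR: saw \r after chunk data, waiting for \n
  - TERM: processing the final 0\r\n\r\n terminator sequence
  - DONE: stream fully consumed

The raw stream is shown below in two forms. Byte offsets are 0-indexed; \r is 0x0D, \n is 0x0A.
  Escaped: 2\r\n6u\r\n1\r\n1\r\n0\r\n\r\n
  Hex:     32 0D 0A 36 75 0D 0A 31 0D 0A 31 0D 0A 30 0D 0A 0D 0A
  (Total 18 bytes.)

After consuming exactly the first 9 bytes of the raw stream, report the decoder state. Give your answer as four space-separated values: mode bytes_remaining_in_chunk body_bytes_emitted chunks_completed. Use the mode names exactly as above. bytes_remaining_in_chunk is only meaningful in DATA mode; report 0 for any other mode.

Answer: SIZE_CR 0 2 1

Derivation:
Byte 0 = '2': mode=SIZE remaining=0 emitted=0 chunks_done=0
Byte 1 = 0x0D: mode=SIZE_CR remaining=0 emitted=0 chunks_done=0
Byte 2 = 0x0A: mode=DATA remaining=2 emitted=0 chunks_done=0
Byte 3 = '6': mode=DATA remaining=1 emitted=1 chunks_done=0
Byte 4 = 'u': mode=DATA_DONE remaining=0 emitted=2 chunks_done=0
Byte 5 = 0x0D: mode=DATA_CR remaining=0 emitted=2 chunks_done=0
Byte 6 = 0x0A: mode=SIZE remaining=0 emitted=2 chunks_done=1
Byte 7 = '1': mode=SIZE remaining=0 emitted=2 chunks_done=1
Byte 8 = 0x0D: mode=SIZE_CR remaining=0 emitted=2 chunks_done=1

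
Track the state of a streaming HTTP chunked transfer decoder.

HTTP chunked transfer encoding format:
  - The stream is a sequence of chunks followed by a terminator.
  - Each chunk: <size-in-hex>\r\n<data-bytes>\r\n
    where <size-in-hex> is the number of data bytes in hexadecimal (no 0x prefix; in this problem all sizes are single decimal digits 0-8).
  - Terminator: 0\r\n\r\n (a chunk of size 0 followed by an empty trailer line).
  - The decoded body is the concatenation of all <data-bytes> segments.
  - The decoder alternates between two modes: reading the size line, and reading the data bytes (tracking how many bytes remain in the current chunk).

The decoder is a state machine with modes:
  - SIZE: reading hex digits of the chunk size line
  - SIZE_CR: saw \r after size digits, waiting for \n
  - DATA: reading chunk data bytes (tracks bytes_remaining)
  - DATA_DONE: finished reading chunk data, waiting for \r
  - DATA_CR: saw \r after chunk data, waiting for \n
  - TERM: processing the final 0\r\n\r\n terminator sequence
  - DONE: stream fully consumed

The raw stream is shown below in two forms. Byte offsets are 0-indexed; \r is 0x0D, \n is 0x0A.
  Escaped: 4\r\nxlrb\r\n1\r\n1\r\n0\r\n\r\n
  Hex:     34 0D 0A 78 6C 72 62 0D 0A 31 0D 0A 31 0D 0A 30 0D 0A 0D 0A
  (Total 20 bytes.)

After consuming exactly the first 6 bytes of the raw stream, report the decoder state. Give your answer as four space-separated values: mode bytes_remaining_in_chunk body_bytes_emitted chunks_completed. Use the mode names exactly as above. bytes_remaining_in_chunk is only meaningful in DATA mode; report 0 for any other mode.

Answer: DATA 1 3 0

Derivation:
Byte 0 = '4': mode=SIZE remaining=0 emitted=0 chunks_done=0
Byte 1 = 0x0D: mode=SIZE_CR remaining=0 emitted=0 chunks_done=0
Byte 2 = 0x0A: mode=DATA remaining=4 emitted=0 chunks_done=0
Byte 3 = 'x': mode=DATA remaining=3 emitted=1 chunks_done=0
Byte 4 = 'l': mode=DATA remaining=2 emitted=2 chunks_done=0
Byte 5 = 'r': mode=DATA remaining=1 emitted=3 chunks_done=0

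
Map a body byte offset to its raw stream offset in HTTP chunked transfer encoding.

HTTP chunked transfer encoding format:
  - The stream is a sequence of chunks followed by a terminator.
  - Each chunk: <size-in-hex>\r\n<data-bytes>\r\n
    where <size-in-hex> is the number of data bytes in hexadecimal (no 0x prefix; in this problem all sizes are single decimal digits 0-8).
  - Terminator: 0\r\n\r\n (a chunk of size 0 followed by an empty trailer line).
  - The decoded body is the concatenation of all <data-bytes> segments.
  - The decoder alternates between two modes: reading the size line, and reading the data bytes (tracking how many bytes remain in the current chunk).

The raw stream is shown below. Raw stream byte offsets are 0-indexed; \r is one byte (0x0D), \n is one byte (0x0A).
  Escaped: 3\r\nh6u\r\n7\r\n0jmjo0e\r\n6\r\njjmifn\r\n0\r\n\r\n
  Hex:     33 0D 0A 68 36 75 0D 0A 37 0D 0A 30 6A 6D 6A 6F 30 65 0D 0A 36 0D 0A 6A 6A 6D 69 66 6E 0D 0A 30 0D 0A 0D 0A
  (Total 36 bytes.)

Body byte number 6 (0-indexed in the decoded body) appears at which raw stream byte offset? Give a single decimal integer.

Chunk 1: stream[0..1]='3' size=0x3=3, data at stream[3..6]='h6u' -> body[0..3], body so far='h6u'
Chunk 2: stream[8..9]='7' size=0x7=7, data at stream[11..18]='0jmjo0e' -> body[3..10], body so far='h6u0jmjo0e'
Chunk 3: stream[20..21]='6' size=0x6=6, data at stream[23..29]='jjmifn' -> body[10..16], body so far='h6u0jmjo0ejjmifn'
Chunk 4: stream[31..32]='0' size=0 (terminator). Final body='h6u0jmjo0ejjmifn' (16 bytes)
Body byte 6 at stream offset 14

Answer: 14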